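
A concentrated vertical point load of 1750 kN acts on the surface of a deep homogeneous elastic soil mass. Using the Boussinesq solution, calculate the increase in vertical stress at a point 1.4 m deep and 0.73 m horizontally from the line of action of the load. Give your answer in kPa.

Boussinesq vertical stress below a point load on an elastic half-space:
Δσ_z = 3P/(2πz²) · [1 + (r/z)²]^(−5/2)
r/z = 0.73/1.4 = 0.52143; [1+(r/z)²]^(−5/2) = 0.54812.
Δσ_z = 3×1750/(2π×1.4²) × 0.54812 = 426.31 × 0.54812 = 233.7 kPa

Δσ_z ≈ 234 kPa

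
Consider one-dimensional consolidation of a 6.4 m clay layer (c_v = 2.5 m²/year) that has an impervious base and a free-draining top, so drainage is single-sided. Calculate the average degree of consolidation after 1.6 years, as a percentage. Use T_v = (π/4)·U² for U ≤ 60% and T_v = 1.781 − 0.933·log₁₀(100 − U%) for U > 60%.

Drainage path length: H_d = H = 6.4 m (single drainage).
T_v = c_v·t/H_d² = 2.5×1.6/6.4² = 0.097656.
T_v = 0.097656 corresponds to the U ≤ 60% branch:
U = √(4T_v/π) = 0.3526

U ≈ 35.3 %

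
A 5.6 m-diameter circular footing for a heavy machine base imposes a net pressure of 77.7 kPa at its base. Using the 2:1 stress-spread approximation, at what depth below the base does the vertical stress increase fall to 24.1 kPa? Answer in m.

z ≈ 4.46 m

2:1 spreading — at depth z the loaded area has grown by z in each plan dimension:
qD²/(D+z)² = Δσ_z ⇒ z = D(√(q/Δσ_z) − 1) = 5.6×(√(77.7/24.1) − 1) = 4.455 m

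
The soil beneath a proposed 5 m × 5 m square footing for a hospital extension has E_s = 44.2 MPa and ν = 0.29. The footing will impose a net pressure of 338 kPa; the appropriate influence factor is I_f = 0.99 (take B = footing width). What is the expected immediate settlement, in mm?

S_e ≈ 34.7 mm

Immediate (elastic) settlement: S_e = q·B·(1−ν²)/E_s · I_f.
E_s = 44.2 MPa = 44200 kPa.
S_e = 338 × 5 × (1 − 0.29²) / 44200 × 0.99
    = 338 × 5 × 0.9159 / 44200 × 0.99
    = 0.03467 m = 34.67 mm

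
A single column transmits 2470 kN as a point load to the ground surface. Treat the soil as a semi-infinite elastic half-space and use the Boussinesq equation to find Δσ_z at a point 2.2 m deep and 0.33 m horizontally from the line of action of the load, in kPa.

Δσ_z ≈ 230 kPa

Boussinesq vertical stress below a point load on an elastic half-space:
Δσ_z = 3P/(2πz²) · [1 + (r/z)²]^(−5/2)
r/z = 0.33/2.2 = 0.15; [1+(r/z)²]^(−5/2) = 0.94589.
Δσ_z = 3×2470/(2π×2.2²) × 0.94589 = 243.66 × 0.94589 = 230.5 kPa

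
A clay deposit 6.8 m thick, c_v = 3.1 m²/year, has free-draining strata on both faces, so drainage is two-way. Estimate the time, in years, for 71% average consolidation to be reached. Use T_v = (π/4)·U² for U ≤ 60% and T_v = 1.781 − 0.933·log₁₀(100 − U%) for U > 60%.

t ≈ 1.55 years

Drainage path length: H_d = H/2 = 3.4 m (double drainage).
U > 60%: T_v = 1.781 − 0.933·log₁₀(100 − 71) = 0.41658.
t = T_v·H_d²/c_v = 0.41658×3.4²/3.1 = 1.553 years.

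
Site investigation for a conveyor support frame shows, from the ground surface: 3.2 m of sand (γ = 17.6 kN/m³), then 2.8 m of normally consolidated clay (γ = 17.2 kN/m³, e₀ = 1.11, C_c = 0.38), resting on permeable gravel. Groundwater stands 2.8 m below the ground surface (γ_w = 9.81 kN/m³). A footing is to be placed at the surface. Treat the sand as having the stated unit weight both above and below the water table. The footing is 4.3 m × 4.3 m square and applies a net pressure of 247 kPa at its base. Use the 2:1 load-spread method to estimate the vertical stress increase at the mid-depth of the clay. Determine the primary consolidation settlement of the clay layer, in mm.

S_c ≈ 143 mm

Mid-depth of clay below the ground surface: z = 3.2 + 2.8/2 = 4.6 m.
Total vertical stress at mid-clay: σ_v = 17.6×3.2 + 17.2×1.4 = 80.4 kPa.
Pore pressure: u = 9.81×(4.6 − 2.8) = 17.658 kPa.
Initial effective stress: σ'_0 = σ_v − u = 80.4 − 17.658 = 62.742 kPa.
Stress increase at mid-clay by the 2:1 spreading method:
Δσ = qBL/((B+z)(L+z)) = 247×4.3×4.3/((4.3+4.6)(4.3+4.6)) = 57.657 kPa
Final effective stress: σ'_f = σ'_0 + Δσ = 62.742 + 57.657 = 120.4 kPa.
Normally consolidated clay, so the full stress increment lies on the virgin compression line:
S_c = C_c·H/(1+e₀)·log₁₀(σ'_f/σ'_0) = 0.38×2.8/(1+1.11)×log₁₀(120.4/62.742)
    = 0.50427 × 0.28307 = 0.1427 m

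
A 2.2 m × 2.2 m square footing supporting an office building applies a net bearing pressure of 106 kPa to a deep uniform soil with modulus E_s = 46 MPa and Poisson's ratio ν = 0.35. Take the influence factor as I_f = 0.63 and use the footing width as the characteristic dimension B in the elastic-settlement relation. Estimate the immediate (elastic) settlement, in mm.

Immediate (elastic) settlement: S_e = q·B·(1−ν²)/E_s · I_f.
E_s = 46 MPa = 46000 kPa.
S_e = 106 × 2.2 × (1 − 0.35²) / 46000 × 0.63
    = 106 × 2.2 × 0.8775 / 46000 × 0.63
    = 0.002803 m = 2.803 mm

S_e ≈ 2.8 mm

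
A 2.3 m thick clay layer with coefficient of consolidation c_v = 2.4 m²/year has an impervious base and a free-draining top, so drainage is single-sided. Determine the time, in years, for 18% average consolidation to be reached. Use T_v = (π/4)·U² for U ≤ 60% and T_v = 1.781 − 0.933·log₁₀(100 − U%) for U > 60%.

t ≈ 0.0561 years

Drainage path length: H_d = H = 2.3 m (single drainage).
U ≤ 60%: T_v = (π/4)·U² = (π/4)×0.18² = 0.025447.
t = T_v·H_d²/c_v = 0.025447×2.3²/2.4 = 0.05609 years.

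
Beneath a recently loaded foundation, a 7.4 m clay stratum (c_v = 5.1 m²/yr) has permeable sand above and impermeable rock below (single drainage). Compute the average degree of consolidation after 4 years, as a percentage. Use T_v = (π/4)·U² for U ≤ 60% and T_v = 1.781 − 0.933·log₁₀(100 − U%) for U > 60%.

U ≈ 67.7 %

Drainage path length: H_d = H = 7.4 m (single drainage).
T_v = c_v·t/H_d² = 5.1×4/7.4² = 0.37253.
T_v = 0.37253 corresponds to the U > 60% branch:
U = 1 − 10^((1.781 − T_v)/0.933)/100 = 0.6767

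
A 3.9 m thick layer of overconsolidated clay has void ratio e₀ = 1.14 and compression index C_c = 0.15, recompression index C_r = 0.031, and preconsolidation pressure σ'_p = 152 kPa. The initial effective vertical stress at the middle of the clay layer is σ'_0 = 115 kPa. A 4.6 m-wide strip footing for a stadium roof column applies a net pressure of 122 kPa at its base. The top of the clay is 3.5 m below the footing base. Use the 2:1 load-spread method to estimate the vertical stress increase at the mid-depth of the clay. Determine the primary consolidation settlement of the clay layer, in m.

Mid-depth of clay below the footing base: z = 3.5 + 3.9/2 = 5.45 m.
Stress increase at mid-clay by the 2:1 spreading method:
Δσ = qB/(B+z) = 122×4.6/(4.6+5.45) = 55.841 kPa
Final effective stress: σ'_f = 115 + 55.841 = 170.84 kPa.
σ'_f = 170.84 > σ'_p = 152 kPa, so the stress path crosses the preconsolidation pressure — recompression up to σ'_p, then virgin compression beyond:
S_c = H/(1+e₀)·[C_r·log₁₀(σ'_p/σ'_0) + C_c·log₁₀(σ'_f/σ'_p)]
    = 3.9/2.14 × [0.031×log₁₀(152/115) + 0.15×log₁₀(170.84/152)]
    = 1.8224 × [0.0037555 + 0.0076119] = 0.02072 m

S_c ≈ 0.0207 m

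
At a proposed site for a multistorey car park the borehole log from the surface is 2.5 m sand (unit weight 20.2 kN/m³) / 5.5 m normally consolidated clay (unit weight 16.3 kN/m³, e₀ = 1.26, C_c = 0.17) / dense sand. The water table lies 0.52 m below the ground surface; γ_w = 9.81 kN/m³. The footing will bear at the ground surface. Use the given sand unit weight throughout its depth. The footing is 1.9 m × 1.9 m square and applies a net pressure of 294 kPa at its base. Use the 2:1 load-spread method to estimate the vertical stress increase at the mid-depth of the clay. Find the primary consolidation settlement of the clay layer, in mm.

Mid-depth of clay below the ground surface: z = 2.5 + 5.5/2 = 5.25 m.
Total vertical stress at mid-clay: σ_v = 20.2×2.5 + 16.3×2.75 = 95.325 kPa.
Pore pressure: u = 9.81×(5.25 − 0.52) = 46.401 kPa.
Initial effective stress: σ'_0 = σ_v − u = 95.325 − 46.401 = 48.924 kPa.
Stress increase at mid-clay by the 2:1 spreading method:
Δσ = qBL/((B+z)(L+z)) = 294×1.9×1.9/((1.9+5.25)(1.9+5.25)) = 20.761 kPa
Final effective stress: σ'_f = σ'_0 + Δσ = 48.924 + 20.761 = 69.685 kPa.
Normally consolidated clay, so the full stress increment lies on the virgin compression line:
S_c = C_c·H/(1+e₀)·log₁₀(σ'_f/σ'_0) = 0.17×5.5/(1+1.26)×log₁₀(69.685/48.924)
    = 0.41372 × 0.15362 = 0.06356 m

S_c ≈ 63.6 mm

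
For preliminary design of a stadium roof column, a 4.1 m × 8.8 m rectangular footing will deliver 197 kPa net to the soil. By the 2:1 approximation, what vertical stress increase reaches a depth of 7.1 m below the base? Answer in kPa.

Δσ_z ≈ 39.9 kPa

By the 2:1 method the load spreads at 1 horizontal : 2 vertical, so at depth z the loaded area has grown by z in each plan dimension:
Δσ = qBL/((B+z)(L+z)) = 197×4.1×8.8/((4.1+7.1)(8.8+7.1)) = 39.913 kPa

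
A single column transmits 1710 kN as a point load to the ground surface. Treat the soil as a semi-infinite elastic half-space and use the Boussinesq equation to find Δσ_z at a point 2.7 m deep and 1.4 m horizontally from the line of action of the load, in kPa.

Boussinesq vertical stress below a point load on an elastic half-space:
Δσ_z = 3P/(2πz²) · [1 + (r/z)²]^(−5/2)
r/z = 1.4/2.7 = 0.51852; [1+(r/z)²]^(−5/2) = 0.5514.
Δσ_z = 3×1710/(2π×2.7²) × 0.5514 = 112 × 0.5514 = 61.76 kPa

Δσ_z ≈ 61.8 kPa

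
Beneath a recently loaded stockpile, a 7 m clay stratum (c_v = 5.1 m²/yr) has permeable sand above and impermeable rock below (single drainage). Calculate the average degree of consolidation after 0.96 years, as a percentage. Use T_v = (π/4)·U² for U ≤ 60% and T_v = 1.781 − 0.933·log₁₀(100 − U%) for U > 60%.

Drainage path length: H_d = H = 7 m (single drainage).
T_v = c_v·t/H_d² = 5.1×0.96/7² = 0.099918.
T_v = 0.099918 corresponds to the U ≤ 60% branch:
U = √(4T_v/π) = 0.3567

U ≈ 35.7 %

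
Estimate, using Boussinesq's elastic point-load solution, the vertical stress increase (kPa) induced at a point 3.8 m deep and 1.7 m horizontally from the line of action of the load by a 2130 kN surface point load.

Δσ_z ≈ 44.6 kPa

Boussinesq vertical stress below a point load on an elastic half-space:
Δσ_z = 3P/(2πz²) · [1 + (r/z)²]^(−5/2)
r/z = 1.7/3.8 = 0.44737; [1+(r/z)²]^(−5/2) = 0.63376.
Δσ_z = 3×2130/(2π×3.8²) × 0.63376 = 70.429 × 0.63376 = 44.64 kPa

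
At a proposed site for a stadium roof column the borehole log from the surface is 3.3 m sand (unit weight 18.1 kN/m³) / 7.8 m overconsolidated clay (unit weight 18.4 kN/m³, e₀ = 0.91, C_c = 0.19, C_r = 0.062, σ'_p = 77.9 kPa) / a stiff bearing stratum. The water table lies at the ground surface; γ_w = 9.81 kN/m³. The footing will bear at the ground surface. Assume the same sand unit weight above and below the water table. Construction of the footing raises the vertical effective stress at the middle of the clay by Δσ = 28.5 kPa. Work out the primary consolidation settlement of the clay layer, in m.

S_c ≈ 0.0734 m

Mid-depth of clay below the ground surface: z = 3.3 + 7.8/2 = 7.2 m.
Total vertical stress at mid-clay: σ_v = 18.1×3.3 + 18.4×3.9 = 131.49 kPa.
Pore pressure: u = 9.81×(7.2 − 0) = 70.632 kPa.
Initial effective stress: σ'_0 = σ_v − u = 131.49 − 70.632 = 60.858 kPa.
Final effective stress: σ'_f = 60.858 + 28.5 = 89.358 kPa.
σ'_f = 89.358 > σ'_p = 77.9 kPa, so the stress path crosses the preconsolidation pressure — recompression up to σ'_p, then virgin compression beyond:
S_c = H/(1+e₀)·[C_r·log₁₀(σ'_p/σ'_0) + C_c·log₁₀(σ'_f/σ'_p)]
    = 7.8/1.91 × [0.062×log₁₀(77.9/60.858) + 0.19×log₁₀(89.358/77.9)]
    = 4.0838 × [0.0066476 + 0.011323] = 0.07339 m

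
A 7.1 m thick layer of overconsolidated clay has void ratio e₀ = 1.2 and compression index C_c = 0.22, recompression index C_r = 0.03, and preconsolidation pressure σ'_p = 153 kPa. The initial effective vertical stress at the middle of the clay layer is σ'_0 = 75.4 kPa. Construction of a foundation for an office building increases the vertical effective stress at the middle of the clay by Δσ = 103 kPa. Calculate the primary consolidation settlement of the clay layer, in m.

Final effective stress: σ'_f = 75.4 + 103 = 178.4 kPa.
σ'_f = 178.4 > σ'_p = 153 kPa, so the stress path crosses the preconsolidation pressure — recompression up to σ'_p, then virgin compression beyond:
S_c = H/(1+e₀)·[C_r·log₁₀(σ'_p/σ'_0) + C_c·log₁₀(σ'_f/σ'_p)]
    = 7.1/2.2 × [0.03×log₁₀(153/75.4) + 0.22×log₁₀(178.4/153)]
    = 3.2273 × [0.0092196 + 0.014675] = 0.07712 m

S_c ≈ 0.0771 m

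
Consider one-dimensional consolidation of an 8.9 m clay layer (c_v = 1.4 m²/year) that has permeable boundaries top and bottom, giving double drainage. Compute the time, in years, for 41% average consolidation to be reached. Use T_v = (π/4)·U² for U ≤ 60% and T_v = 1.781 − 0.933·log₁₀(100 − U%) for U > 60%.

t ≈ 1.87 years

Drainage path length: H_d = H/2 = 4.45 m (double drainage).
U ≤ 60%: T_v = (π/4)·U² = (π/4)×0.41² = 0.13203.
t = T_v·H_d²/c_v = 0.13203×4.45²/1.4 = 1.868 years.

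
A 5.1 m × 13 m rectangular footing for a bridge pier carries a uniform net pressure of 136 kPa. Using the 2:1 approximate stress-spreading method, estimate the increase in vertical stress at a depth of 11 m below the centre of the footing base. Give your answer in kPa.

Δσ_z ≈ 23.3 kPa

By the 2:1 method the load spreads at 1 horizontal : 2 vertical, so at depth z the loaded area has grown by z in each plan dimension:
Δσ = qBL/((B+z)(L+z)) = 136×5.1×13/((5.1+11)(13+11)) = 23.335 kPa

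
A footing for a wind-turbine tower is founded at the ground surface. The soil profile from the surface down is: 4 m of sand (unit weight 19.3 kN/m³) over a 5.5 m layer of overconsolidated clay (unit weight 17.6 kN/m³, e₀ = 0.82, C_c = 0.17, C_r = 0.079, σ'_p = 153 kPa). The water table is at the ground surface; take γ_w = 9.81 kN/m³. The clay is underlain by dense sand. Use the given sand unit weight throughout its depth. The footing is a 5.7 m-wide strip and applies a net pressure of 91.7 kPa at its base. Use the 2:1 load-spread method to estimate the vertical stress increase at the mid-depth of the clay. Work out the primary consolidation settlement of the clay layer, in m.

S_c ≈ 0.0554 m

Mid-depth of clay below the ground surface: z = 4 + 5.5/2 = 6.75 m.
Total vertical stress at mid-clay: σ_v = 19.3×4 + 17.6×2.75 = 125.6 kPa.
Pore pressure: u = 9.81×(6.75 − 0) = 66.218 kPa.
Initial effective stress: σ'_0 = σ_v − u = 125.6 − 66.218 = 59.382 kPa.
Stress increase at mid-clay by the 2:1 spreading method:
Δσ = qB/(B+z) = 91.7×5.7/(5.7+6.75) = 41.983 kPa
Final effective stress: σ'_f = 59.382 + 41.983 = 101.36 kPa.
σ'_f = 101.36 ≤ σ'_p = 153 kPa, so the clay remains overconsolidated and only the recompression index applies:
S_c = C_r·H/(1+e₀)·log₁₀(σ'_f/σ'_0) = 0.079×5.5/1.82×log₁₀(101.36/59.382)
    = 0.23874 × 0.23221 = 0.05544 m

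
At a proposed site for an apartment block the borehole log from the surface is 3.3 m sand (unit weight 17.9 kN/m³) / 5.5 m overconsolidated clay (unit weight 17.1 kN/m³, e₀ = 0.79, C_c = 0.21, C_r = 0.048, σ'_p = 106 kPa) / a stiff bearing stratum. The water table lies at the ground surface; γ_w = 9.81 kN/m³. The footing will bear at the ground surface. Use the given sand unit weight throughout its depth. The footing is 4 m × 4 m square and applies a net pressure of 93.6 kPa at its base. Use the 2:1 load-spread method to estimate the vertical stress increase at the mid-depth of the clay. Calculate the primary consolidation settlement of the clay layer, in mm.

S_c ≈ 17.6 mm

Mid-depth of clay below the ground surface: z = 3.3 + 5.5/2 = 6.05 m.
Total vertical stress at mid-clay: σ_v = 17.9×3.3 + 17.1×2.75 = 106.09 kPa.
Pore pressure: u = 9.81×(6.05 − 0) = 59.351 kPa.
Initial effective stress: σ'_0 = σ_v − u = 106.09 − 59.351 = 46.739 kPa.
Stress increase at mid-clay by the 2:1 spreading method:
Δσ = qBL/((B+z)(L+z)) = 93.6×4×4/((4+6.05)(4+6.05)) = 14.827 kPa
Final effective stress: σ'_f = 46.739 + 14.827 = 61.566 kPa.
σ'_f = 61.566 ≤ σ'_p = 106 kPa, so the clay remains overconsolidated and only the recompression index applies:
S_c = C_r·H/(1+e₀)·log₁₀(σ'_f/σ'_0) = 0.048×5.5/1.79×log₁₀(61.566/46.739)
    = 0.14748 × 0.11966 = 0.01765 m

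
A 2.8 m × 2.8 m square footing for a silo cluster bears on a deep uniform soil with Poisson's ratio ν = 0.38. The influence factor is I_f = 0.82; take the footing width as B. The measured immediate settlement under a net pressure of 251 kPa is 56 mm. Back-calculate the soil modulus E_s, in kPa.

S_e = q·B·(1−ν²)/E_s · I_f  ⇒  E_s = q·B·(1−ν²)·I_f / S_e.
E_s = 251 × 2.8 × 0.8556 × 0.82 / 0.056 = 8805 kPa

E_s ≈ 8800 kPa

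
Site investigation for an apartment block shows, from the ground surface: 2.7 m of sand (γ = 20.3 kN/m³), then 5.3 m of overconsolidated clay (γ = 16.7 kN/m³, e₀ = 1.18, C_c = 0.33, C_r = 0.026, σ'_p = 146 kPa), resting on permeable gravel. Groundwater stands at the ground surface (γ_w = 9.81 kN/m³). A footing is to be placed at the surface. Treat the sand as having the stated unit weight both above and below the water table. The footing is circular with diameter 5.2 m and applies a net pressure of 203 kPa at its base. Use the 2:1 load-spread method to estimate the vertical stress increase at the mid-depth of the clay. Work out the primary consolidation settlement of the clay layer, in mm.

S_c ≈ 19.8 mm

Mid-depth of clay below the ground surface: z = 2.7 + 5.3/2 = 5.35 m.
Total vertical stress at mid-clay: σ_v = 20.3×2.7 + 16.7×2.65 = 99.065 kPa.
Pore pressure: u = 9.81×(5.35 − 0) = 52.483 kPa.
Initial effective stress: σ'_0 = σ_v − u = 99.065 − 52.483 = 46.582 kPa.
Stress increase at mid-clay by the 2:1 spreading method:
Δσ ≈ qD²/(D+z)² = 203×5.2²/(5.2+5.35)² = 49.317 kPa
Final effective stress: σ'_f = 46.582 + 49.317 = 95.899 kPa.
σ'_f = 95.899 ≤ σ'_p = 146 kPa, so the clay remains overconsolidated and only the recompression index applies:
S_c = C_r·H/(1+e₀)·log₁₀(σ'_f/σ'_0) = 0.026×5.3/2.18×log₁₀(95.899/46.582)
    = 0.063211 × 0.3136 = 0.01982 m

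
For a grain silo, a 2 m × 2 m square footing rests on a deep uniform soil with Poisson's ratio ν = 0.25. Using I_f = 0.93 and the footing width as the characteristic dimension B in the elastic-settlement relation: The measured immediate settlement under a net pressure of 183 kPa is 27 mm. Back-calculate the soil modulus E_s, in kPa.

E_s ≈ 11800 kPa

S_e = q·B·(1−ν²)/E_s · I_f  ⇒  E_s = q·B·(1−ν²)·I_f / S_e.
E_s = 183 × 2 × 0.9375 × 0.93 / 0.027 = 11820 kPa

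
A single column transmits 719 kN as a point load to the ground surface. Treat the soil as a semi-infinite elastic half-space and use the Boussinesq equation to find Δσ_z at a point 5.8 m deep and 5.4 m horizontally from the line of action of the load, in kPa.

Δσ_z ≈ 2.14 kPa

Boussinesq vertical stress below a point load on an elastic half-space:
Δσ_z = 3P/(2πz²) · [1 + (r/z)²]^(−5/2)
r/z = 5.4/5.8 = 0.93103; [1+(r/z)²]^(−5/2) = 0.21001.
Δσ_z = 3×719/(2π×5.8²) × 0.21001 = 10.205 × 0.21001 = 2.143 kPa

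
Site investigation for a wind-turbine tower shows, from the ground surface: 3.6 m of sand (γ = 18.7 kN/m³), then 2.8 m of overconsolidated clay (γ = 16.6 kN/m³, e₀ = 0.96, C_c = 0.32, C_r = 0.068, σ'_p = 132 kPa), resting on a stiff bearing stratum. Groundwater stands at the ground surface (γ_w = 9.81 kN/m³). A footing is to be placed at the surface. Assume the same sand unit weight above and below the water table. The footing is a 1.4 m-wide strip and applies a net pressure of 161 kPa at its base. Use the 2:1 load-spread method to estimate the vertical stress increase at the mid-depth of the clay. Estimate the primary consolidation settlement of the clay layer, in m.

Mid-depth of clay below the ground surface: z = 3.6 + 2.8/2 = 5 m.
Total vertical stress at mid-clay: σ_v = 18.7×3.6 + 16.6×1.4 = 90.56 kPa.
Pore pressure: u = 9.81×(5 − 0) = 49.05 kPa.
Initial effective stress: σ'_0 = σ_v − u = 90.56 − 49.05 = 41.51 kPa.
Stress increase at mid-clay by the 2:1 spreading method:
Δσ = qB/(B+z) = 161×1.4/(1.4+5) = 35.219 kPa
Final effective stress: σ'_f = 41.51 + 35.219 = 76.729 kPa.
σ'_f = 76.729 ≤ σ'_p = 132 kPa, so the clay remains overconsolidated and only the recompression index applies:
S_c = C_r·H/(1+e₀)·log₁₀(σ'_f/σ'_0) = 0.068×2.8/1.96×log₁₀(76.729/41.51)
    = 0.097145 × 0.26681 = 0.02592 m

S_c ≈ 0.0259 m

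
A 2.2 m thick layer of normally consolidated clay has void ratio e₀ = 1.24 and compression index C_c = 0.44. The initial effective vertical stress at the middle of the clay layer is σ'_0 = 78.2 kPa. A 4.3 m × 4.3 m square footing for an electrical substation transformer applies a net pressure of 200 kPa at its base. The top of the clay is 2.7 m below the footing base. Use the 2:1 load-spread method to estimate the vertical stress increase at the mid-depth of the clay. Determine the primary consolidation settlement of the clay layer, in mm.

S_c ≈ 102 mm

Mid-depth of clay below the footing base: z = 2.7 + 2.2/2 = 3.8 m.
Stress increase at mid-clay by the 2:1 spreading method:
Δσ = qBL/((B+z)(L+z)) = 200×4.3×4.3/((4.3+3.8)(4.3+3.8)) = 56.363 kPa
Final effective stress: σ'_f = σ'_0 + Δσ = 78.2 + 56.363 = 134.56 kPa.
Normally consolidated clay, so the full stress increment lies on the virgin compression line:
S_c = C_c·H/(1+e₀)·log₁₀(σ'_f/σ'_0) = 0.44×2.2/(1+1.24)×log₁₀(134.56/78.2)
    = 0.43214 × 0.23571 = 0.1019 m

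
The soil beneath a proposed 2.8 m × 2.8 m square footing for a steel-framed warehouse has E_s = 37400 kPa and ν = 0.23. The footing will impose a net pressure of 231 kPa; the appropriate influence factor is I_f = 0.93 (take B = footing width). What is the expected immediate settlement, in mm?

S_e ≈ 15.2 mm

Immediate (elastic) settlement: S_e = q·B·(1−ν²)/E_s · I_f.
S_e = 231 × 2.8 × (1 − 0.23²) / 37400 × 0.93
    = 231 × 2.8 × 0.9471 / 37400 × 0.93
    = 0.01523 m = 15.23 mm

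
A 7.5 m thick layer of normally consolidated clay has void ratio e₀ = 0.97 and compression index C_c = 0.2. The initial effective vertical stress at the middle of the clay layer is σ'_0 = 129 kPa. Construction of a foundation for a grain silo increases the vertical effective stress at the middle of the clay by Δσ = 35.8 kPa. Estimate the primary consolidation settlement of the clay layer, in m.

S_c ≈ 0.081 m

Final effective stress: σ'_f = σ'_0 + Δσ = 129 + 35.8 = 164.8 kPa.
Normally consolidated clay, so the full stress increment lies on the virgin compression line:
S_c = C_c·H/(1+e₀)·log₁₀(σ'_f/σ'_0) = 0.2×7.5/(1+0.97)×log₁₀(164.8/129)
    = 0.76142 × 0.10637 = 0.08099 m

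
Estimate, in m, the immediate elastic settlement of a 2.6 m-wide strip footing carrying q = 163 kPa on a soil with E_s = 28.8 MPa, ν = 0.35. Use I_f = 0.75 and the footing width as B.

S_e ≈ 0.00968 m

Immediate (elastic) settlement: S_e = q·B·(1−ν²)/E_s · I_f.
E_s = 28.8 MPa = 28800 kPa.
S_e = 163 × 2.6 × (1 − 0.35²) / 28800 × 0.75
    = 163 × 2.6 × 0.8775 / 28800 × 0.75
    = 0.009684 m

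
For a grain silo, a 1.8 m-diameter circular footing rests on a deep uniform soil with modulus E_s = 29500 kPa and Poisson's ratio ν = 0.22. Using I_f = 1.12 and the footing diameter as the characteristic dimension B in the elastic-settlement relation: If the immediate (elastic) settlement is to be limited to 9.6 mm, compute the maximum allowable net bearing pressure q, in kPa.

q ≈ 148 kPa

S_e = q·B·(1−ν²)/E_s · I_f  ⇒  q = S_e·E_s / (B·(1−ν²)·I_f).
q = 0.0096 × 29500 / (1.8 × 0.9516 × 1.12) = 147.6 kPa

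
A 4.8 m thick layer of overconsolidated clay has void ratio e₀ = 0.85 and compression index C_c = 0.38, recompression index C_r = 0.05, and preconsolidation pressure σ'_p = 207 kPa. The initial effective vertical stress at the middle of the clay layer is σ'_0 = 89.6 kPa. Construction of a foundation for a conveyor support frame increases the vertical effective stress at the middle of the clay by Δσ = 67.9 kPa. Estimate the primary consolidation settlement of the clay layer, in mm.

S_c ≈ 31.8 mm

Final effective stress: σ'_f = 89.6 + 67.9 = 157.5 kPa.
σ'_f = 157.5 ≤ σ'_p = 207 kPa, so the clay remains overconsolidated and only the recompression index applies:
S_c = C_r·H/(1+e₀)·log₁₀(σ'_f/σ'_0) = 0.05×4.8/1.85×log₁₀(157.5/89.6)
    = 0.12973 × 0.24497 = 0.03178 m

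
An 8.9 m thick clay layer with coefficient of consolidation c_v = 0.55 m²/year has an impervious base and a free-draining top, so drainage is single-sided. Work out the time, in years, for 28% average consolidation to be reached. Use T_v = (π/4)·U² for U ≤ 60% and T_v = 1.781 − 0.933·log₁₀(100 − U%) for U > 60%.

t ≈ 8.87 years

Drainage path length: H_d = H = 8.9 m (single drainage).
U ≤ 60%: T_v = (π/4)·U² = (π/4)×0.28² = 0.061575.
t = T_v·H_d²/c_v = 0.061575×8.9²/0.55 = 8.868 years.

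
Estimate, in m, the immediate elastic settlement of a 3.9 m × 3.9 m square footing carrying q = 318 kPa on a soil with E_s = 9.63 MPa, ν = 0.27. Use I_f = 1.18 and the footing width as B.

Immediate (elastic) settlement: S_e = q·B·(1−ν²)/E_s · I_f.
E_s = 9.63 MPa = 9630 kPa.
S_e = 318 × 3.9 × (1 − 0.27²) / 9630 × 1.18
    = 318 × 3.9 × 0.9271 / 9630 × 1.18
    = 0.1409 m

S_e ≈ 0.141 m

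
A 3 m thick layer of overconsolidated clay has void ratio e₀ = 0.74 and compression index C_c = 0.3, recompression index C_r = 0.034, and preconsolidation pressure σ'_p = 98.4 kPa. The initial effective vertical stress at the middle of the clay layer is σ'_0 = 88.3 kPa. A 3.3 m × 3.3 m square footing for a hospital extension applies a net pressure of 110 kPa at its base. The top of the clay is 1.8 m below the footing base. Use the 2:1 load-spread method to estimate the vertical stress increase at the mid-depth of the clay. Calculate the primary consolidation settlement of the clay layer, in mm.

S_c ≈ 39.3 mm

Mid-depth of clay below the footing base: z = 1.8 + 3/2 = 3.3 m.
Stress increase at mid-clay by the 2:1 spreading method:
Δσ = qBL/((B+z)(L+z)) = 110×3.3×3.3/((3.3+3.3)(3.3+3.3)) = 27.5 kPa
Final effective stress: σ'_f = 88.3 + 27.5 = 115.8 kPa.
σ'_f = 115.8 > σ'_p = 98.4 kPa, so the stress path crosses the preconsolidation pressure — recompression up to σ'_p, then virgin compression beyond:
S_c = H/(1+e₀)·[C_r·log₁₀(σ'_p/σ'_0) + C_c·log₁₀(σ'_f/σ'_p)]
    = 3/1.74 × [0.034×log₁₀(98.4/88.3) + 0.3×log₁₀(115.8/98.4)]
    = 1.7241 × [0.0015992 + 0.021214] = 0.03933 m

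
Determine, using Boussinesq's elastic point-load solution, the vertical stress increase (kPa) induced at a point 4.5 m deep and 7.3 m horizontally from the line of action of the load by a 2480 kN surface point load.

Boussinesq vertical stress below a point load on an elastic half-space:
Δσ_z = 3P/(2πz²) · [1 + (r/z)²]^(−5/2)
r/z = 7.3/4.5 = 1.6222; [1+(r/z)²]^(−5/2) = 0.039788.
Δσ_z = 3×2480/(2π×4.5²) × 0.039788 = 58.475 × 0.039788 = 2.327 kPa

Δσ_z ≈ 2.33 kPa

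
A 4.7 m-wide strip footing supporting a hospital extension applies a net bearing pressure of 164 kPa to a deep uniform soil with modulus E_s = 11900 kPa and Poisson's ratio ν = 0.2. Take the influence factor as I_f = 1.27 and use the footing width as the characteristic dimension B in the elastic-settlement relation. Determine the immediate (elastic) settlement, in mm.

S_e ≈ 79 mm

Immediate (elastic) settlement: S_e = q·B·(1−ν²)/E_s · I_f.
S_e = 164 × 4.7 × (1 − 0.2²) / 11900 × 1.27
    = 164 × 4.7 × 0.96 / 11900 × 1.27
    = 0.07897 m = 78.97 mm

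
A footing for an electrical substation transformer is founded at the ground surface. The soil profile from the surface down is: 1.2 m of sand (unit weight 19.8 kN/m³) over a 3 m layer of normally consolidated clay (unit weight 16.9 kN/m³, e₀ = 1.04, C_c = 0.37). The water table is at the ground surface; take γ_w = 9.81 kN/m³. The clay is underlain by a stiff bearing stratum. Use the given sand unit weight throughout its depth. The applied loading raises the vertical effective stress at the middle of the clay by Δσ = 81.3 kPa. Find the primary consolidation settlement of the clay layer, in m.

S_c ≈ 0.36 m

Mid-depth of clay below the ground surface: z = 1.2 + 3/2 = 2.7 m.
Total vertical stress at mid-clay: σ_v = 19.8×1.2 + 16.9×1.5 = 49.11 kPa.
Pore pressure: u = 9.81×(2.7 − 0) = 26.487 kPa.
Initial effective stress: σ'_0 = σ_v − u = 49.11 − 26.487 = 22.623 kPa.
Final effective stress: σ'_f = σ'_0 + Δσ = 22.623 + 81.3 = 103.92 kPa.
Normally consolidated clay, so the full stress increment lies on the virgin compression line:
S_c = C_c·H/(1+e₀)·log₁₀(σ'_f/σ'_0) = 0.37×3/(1+1.04)×log₁₀(103.92/22.623)
    = 0.54412 × 0.66215 = 0.3603 m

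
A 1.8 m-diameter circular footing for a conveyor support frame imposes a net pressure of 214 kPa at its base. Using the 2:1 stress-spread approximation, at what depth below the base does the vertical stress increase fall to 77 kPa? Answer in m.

2:1 spreading — at depth z the loaded area has grown by z in each plan dimension:
qD²/(D+z)² = Δσ_z ⇒ z = D(√(q/Δσ_z) − 1) = 1.8×(√(214/77) − 1) = 1.201 m

z ≈ 1.2 m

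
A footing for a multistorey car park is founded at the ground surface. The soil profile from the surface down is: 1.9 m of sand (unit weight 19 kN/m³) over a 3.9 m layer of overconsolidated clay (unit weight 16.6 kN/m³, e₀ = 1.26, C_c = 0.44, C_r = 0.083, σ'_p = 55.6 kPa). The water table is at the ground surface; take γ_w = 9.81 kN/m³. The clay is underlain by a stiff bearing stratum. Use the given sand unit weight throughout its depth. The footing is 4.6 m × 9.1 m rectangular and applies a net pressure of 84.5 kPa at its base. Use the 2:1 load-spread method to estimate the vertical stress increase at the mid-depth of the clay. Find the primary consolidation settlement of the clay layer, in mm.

S_c ≈ 78.3 mm

Mid-depth of clay below the ground surface: z = 1.9 + 3.9/2 = 3.85 m.
Total vertical stress at mid-clay: σ_v = 19×1.9 + 16.6×1.95 = 68.47 kPa.
Pore pressure: u = 9.81×(3.85 − 0) = 37.769 kPa.
Initial effective stress: σ'_0 = σ_v − u = 68.47 − 37.769 = 30.701 kPa.
Stress increase at mid-clay by the 2:1 spreading method:
Δσ = qBL/((B+z)(L+z)) = 84.5×4.6×9.1/((4.6+3.85)(9.1+3.85)) = 32.324 kPa
Final effective stress: σ'_f = 30.701 + 32.324 = 63.025 kPa.
σ'_f = 63.025 > σ'_p = 55.6 kPa, so the stress path crosses the preconsolidation pressure — recompression up to σ'_p, then virgin compression beyond:
S_c = H/(1+e₀)·[C_r·log₁₀(σ'_p/σ'_0) + C_c·log₁₀(σ'_f/σ'_p)]
    = 3.9/2.26 × [0.083×log₁₀(55.6/30.701) + 0.44×log₁₀(63.025/55.6)]
    = 1.7257 × [0.021408 + 0.023953] = 0.07828 m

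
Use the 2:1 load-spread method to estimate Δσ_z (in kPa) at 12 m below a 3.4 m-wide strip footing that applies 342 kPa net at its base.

Δσ_z ≈ 75.5 kPa

By the 2:1 method the load spreads at 1 horizontal : 2 vertical, so at depth z the loaded area has grown by z in each plan dimension:
Δσ = qB/(B+z) = 342×3.4/(3.4+12) = 75.506 kPa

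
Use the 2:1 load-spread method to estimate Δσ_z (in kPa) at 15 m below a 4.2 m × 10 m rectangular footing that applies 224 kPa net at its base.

Δσ_z ≈ 19.6 kPa

By the 2:1 method the load spreads at 1 horizontal : 2 vertical, so at depth z the loaded area has grown by z in each plan dimension:
Δσ = qBL/((B+z)(L+z)) = 224×4.2×10/((4.2+15)(10+15)) = 19.6 kPa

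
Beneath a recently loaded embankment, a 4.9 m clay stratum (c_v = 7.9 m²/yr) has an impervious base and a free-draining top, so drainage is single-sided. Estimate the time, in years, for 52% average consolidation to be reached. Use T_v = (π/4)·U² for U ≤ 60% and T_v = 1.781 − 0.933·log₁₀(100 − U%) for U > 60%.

Drainage path length: H_d = H = 4.9 m (single drainage).
U ≤ 60%: T_v = (π/4)·U² = (π/4)×0.52² = 0.21237.
t = T_v·H_d²/c_v = 0.21237×4.9²/7.9 = 0.6454 years.

t ≈ 0.645 years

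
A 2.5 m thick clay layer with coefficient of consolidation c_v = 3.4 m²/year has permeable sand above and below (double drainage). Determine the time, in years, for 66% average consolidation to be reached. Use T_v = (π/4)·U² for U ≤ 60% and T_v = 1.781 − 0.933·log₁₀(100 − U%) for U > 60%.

t ≈ 0.162 years

Drainage path length: H_d = H/2 = 1.25 m (double drainage).
U > 60%: T_v = 1.781 − 0.933·log₁₀(100 − 66) = 0.35213.
t = T_v·H_d²/c_v = 0.35213×1.25²/3.4 = 0.1618 years.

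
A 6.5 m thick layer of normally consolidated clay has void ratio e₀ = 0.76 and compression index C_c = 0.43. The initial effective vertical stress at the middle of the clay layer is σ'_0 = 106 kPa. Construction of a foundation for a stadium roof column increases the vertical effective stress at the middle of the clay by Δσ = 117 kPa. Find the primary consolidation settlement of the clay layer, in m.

S_c ≈ 0.513 m

Final effective stress: σ'_f = σ'_0 + Δσ = 106 + 117 = 223 kPa.
Normally consolidated clay, so the full stress increment lies on the virgin compression line:
S_c = C_c·H/(1+e₀)·log₁₀(σ'_f/σ'_0) = 0.43×6.5/(1+0.76)×log₁₀(223/106)
    = 1.5881 × 0.323 = 0.513 m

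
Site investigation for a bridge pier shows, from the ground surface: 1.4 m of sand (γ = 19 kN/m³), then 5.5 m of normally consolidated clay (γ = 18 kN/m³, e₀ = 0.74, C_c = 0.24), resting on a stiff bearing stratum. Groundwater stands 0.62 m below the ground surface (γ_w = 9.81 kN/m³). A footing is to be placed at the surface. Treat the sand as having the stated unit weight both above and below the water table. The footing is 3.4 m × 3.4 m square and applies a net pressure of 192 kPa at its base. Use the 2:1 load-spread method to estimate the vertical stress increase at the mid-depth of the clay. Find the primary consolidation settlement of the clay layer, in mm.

S_c ≈ 218 mm

Mid-depth of clay below the ground surface: z = 1.4 + 5.5/2 = 4.15 m.
Total vertical stress at mid-clay: σ_v = 19×1.4 + 18×2.75 = 76.1 kPa.
Pore pressure: u = 9.81×(4.15 − 0.62) = 34.629 kPa.
Initial effective stress: σ'_0 = σ_v − u = 76.1 − 34.629 = 41.471 kPa.
Stress increase at mid-clay by the 2:1 spreading method:
Δσ = qBL/((B+z)(L+z)) = 192×3.4×3.4/((3.4+4.15)(3.4+4.15)) = 38.937 kPa
Final effective stress: σ'_f = σ'_0 + Δσ = 41.471 + 38.937 = 80.408 kPa.
Normally consolidated clay, so the full stress increment lies on the virgin compression line:
S_c = C_c·H/(1+e₀)·log₁₀(σ'_f/σ'_0) = 0.24×5.5/(1+0.74)×log₁₀(80.408/41.471)
    = 0.75862 × 0.28755 = 0.2181 m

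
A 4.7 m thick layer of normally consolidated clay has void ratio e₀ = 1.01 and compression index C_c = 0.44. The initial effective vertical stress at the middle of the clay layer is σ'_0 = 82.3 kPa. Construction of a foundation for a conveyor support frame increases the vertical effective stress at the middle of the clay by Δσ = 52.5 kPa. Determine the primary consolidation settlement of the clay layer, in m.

S_c ≈ 0.22 m

Final effective stress: σ'_f = σ'_0 + Δσ = 82.3 + 52.5 = 134.8 kPa.
Normally consolidated clay, so the full stress increment lies on the virgin compression line:
S_c = C_c·H/(1+e₀)·log₁₀(σ'_f/σ'_0) = 0.44×4.7/(1+1.01)×log₁₀(134.8/82.3)
    = 1.0289 × 0.21429 = 0.2205 m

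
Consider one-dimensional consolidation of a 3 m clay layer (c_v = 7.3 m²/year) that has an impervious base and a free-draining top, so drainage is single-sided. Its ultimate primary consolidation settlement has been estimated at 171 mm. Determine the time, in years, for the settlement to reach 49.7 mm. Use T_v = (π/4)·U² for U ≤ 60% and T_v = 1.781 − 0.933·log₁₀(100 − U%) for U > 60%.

t ≈ 0.0818 years

Drainage path length: H_d = H = 3 m (single drainage).
U = S(t)/S_ult = 49.7/171 = 0.2906.
U ≤ 60%: T_v = (π/4)·U² = (π/4)×0.29064² = 0.066345.
t = T_v·H_d²/c_v = 0.066345×3²/7.3 = 0.0818 years.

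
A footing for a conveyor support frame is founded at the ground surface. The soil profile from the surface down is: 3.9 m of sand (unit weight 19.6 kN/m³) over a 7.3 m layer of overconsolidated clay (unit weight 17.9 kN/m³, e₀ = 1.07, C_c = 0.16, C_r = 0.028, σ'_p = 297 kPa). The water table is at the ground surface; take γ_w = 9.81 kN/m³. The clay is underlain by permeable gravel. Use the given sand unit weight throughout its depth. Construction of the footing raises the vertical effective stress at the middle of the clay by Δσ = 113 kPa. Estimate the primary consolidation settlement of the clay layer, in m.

S_c ≈ 0.0421 m

Mid-depth of clay below the ground surface: z = 3.9 + 7.3/2 = 7.55 m.
Total vertical stress at mid-clay: σ_v = 19.6×3.9 + 17.9×3.65 = 141.77 kPa.
Pore pressure: u = 9.81×(7.55 − 0) = 74.066 kPa.
Initial effective stress: σ'_0 = σ_v − u = 141.77 − 74.066 = 67.704 kPa.
Final effective stress: σ'_f = 67.704 + 113 = 180.7 kPa.
σ'_f = 180.7 ≤ σ'_p = 297 kPa, so the clay remains overconsolidated and only the recompression index applies:
S_c = C_r·H/(1+e₀)·log₁₀(σ'_f/σ'_0) = 0.028×7.3/2.07×log₁₀(180.7/67.704)
    = 0.098745 × 0.42634 = 0.0421 m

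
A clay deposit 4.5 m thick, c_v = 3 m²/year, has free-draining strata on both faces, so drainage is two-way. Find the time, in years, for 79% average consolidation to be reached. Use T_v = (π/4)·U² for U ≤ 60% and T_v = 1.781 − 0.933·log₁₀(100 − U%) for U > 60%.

t ≈ 0.924 years

Drainage path length: H_d = H/2 = 2.25 m (double drainage).
U > 60%: T_v = 1.781 − 0.933·log₁₀(100 − 79) = 0.54737.
t = T_v·H_d²/c_v = 0.54737×2.25²/3 = 0.9237 years.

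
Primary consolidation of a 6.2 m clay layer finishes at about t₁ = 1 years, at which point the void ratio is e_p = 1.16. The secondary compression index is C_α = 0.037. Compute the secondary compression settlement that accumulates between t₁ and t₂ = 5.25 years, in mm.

Secondary compression: S_s = C_α·H/(1+e_p)·log₁₀(t₂/t₁)
S_s = 0.037×6.2/(1+1.16)×log₁₀(5.25/1)
    = 0.1062 × 0.7202 = 0.07648 m

S_s ≈ 76.5 mm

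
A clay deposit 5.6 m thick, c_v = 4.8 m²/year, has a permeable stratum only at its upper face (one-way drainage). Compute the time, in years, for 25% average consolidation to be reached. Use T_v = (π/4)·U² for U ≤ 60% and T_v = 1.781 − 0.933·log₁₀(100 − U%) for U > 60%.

t ≈ 0.321 years

Drainage path length: H_d = H = 5.6 m (single drainage).
U ≤ 60%: T_v = (π/4)·U² = (π/4)×0.25² = 0.049087.
t = T_v·H_d²/c_v = 0.049087×5.6²/4.8 = 0.3207 years.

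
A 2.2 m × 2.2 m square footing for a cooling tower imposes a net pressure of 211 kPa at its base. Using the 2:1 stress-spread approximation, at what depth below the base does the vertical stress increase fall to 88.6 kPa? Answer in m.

2:1 spreading — at depth z the loaded area has grown by z in each plan dimension:
qB²/(B+z)² = Δσ_z ⇒ z = B(√(q/Δσ_z) − 1) = 2.2×(√(211/88.6) − 1) = 1.195 m

z ≈ 1.2 m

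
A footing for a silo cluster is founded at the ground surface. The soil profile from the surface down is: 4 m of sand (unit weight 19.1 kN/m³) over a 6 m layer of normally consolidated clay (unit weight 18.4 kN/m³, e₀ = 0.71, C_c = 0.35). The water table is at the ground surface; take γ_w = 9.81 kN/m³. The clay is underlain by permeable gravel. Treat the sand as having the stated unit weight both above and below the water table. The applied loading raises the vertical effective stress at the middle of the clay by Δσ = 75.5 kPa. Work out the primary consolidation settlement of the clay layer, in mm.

Mid-depth of clay below the ground surface: z = 4 + 6/2 = 7 m.
Total vertical stress at mid-clay: σ_v = 19.1×4 + 18.4×3 = 131.6 kPa.
Pore pressure: u = 9.81×(7 − 0) = 68.67 kPa.
Initial effective stress: σ'_0 = σ_v − u = 131.6 − 68.67 = 62.93 kPa.
Final effective stress: σ'_f = σ'_0 + Δσ = 62.93 + 75.5 = 138.43 kPa.
Normally consolidated clay, so the full stress increment lies on the virgin compression line:
S_c = C_c·H/(1+e₀)·log₁₀(σ'_f/σ'_0) = 0.35×6/(1+0.71)×log₁₀(138.43/62.93)
    = 1.2281 × 0.34237 = 0.4205 m

S_c ≈ 420 mm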